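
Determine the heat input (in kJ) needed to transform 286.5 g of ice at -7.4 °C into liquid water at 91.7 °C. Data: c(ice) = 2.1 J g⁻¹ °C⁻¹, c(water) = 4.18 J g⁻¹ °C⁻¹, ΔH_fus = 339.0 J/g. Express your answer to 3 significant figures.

q = 211 kJ

q1 (heat ice -7.4→0.0 °C): 286.5 × 2.1 × 7.4 = 4452 J
q2 (melt at 0 °C): 286.5 × 339.0 = 97124 J
q3 (heat water 0.0→91.7 °C): 286.5 × 4.18 × 91.7 = 109817 J
Total: 4452 + 97124 + 109817 = 211393 J = 211 kJ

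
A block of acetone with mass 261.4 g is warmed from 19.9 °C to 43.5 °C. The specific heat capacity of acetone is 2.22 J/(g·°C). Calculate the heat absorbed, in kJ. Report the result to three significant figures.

q = 13.7 kJ

q = m c ΔT = 261.4 × 2.22 × (43.5 − 19.9)
q = 261.4 × 2.22 × 23.6 = 13700 J = 13.7 kJ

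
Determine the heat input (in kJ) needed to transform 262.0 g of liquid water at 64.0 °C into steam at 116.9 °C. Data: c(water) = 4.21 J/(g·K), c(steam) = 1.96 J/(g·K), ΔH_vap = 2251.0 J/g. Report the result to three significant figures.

q = 638 kJ

q1 (heat water 64.0→100.0 °C): 262.0 × 4.21 × 36.0 = 39709 J
q2 (vaporize at 100 °C): 262.0 × 2251.0 = 589762 J
q3 (heat steam 100.0→116.9 °C): 262.0 × 1.96 × 16.9 = 8678 J
Total: 39709 + 589762 + 8678 = 638149 J = 638 kJ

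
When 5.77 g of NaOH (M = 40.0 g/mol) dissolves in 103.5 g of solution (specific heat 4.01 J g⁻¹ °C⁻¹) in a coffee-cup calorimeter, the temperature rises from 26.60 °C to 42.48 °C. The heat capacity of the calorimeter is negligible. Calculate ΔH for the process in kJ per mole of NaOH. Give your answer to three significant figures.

ΔH = -45.7 kJ/mol

|ΔT| = |42.48 − 26.60| = 15.88 °C
|q_surr| = (103.5 × 4.01) × 15.88 = 415.035 × 15.88 = 6591 J
n(NaOH) = 5.77 / 40.0 = 0.1443 mol
Temperature rose, so q_rxn = −|q_surr| = -6.591 kJ
ΔH = q_rxn / n = -45.68 kJ/mol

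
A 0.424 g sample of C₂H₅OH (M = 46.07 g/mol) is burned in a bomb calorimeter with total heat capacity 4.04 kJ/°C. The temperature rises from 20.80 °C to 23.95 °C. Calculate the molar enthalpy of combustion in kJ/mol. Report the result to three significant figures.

ΔT = 23.95 − 20.80 = 3.15 °C
q_cal = C_cal × ΔT = 4.04 × 3.15 = 12.726 kJ
n = 0.424 / 46.07 = 0.009203 mol
q_rxn = −q_cal = -12.726 kJ
ΔH = -12.726 / 0.009203 = -1383 kJ/mol

ΔH = -1380 kJ/mol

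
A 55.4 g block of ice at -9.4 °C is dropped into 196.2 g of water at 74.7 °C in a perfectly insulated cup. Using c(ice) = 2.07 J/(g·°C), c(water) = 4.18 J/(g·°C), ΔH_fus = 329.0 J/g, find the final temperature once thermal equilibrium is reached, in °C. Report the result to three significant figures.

Heat to bring ice to 0 °C and melt it: q₁ = 55.4×2.07×9.4 + 55.4×329.0 = 19305 J
Heat the water can supply cooling to 0 °C: 196.2×4.18×74.7 = 61262.7 J > q₁, so all ice melts.
Energy balance: 196.2×4.18×(74.7 − T) = 19305 + 55.4×4.18×(T − 0)
820.116(74.7 − T) = 19305 + 231.572 T
61262.7 − 19305 = 1051.688 T
T = 41957.7 / 1051.688 = 39.90 °C

T_f = 39.9 °C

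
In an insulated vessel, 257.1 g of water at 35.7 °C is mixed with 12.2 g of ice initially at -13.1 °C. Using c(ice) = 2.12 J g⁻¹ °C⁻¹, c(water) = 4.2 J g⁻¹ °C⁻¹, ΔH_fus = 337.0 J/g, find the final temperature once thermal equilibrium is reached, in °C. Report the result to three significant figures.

T_f = 30.1 °C

Heat to bring ice to 0 °C and melt it: q₁ = 12.2×2.12×13.1 + 12.2×337.0 = 4450.2 J
Heat the water can supply cooling to 0 °C: 257.1×4.2×35.7 = 38549.6 J > q₁, so all ice melts.
Energy balance: 257.1×4.2×(35.7 − T) = 4450.2 + 12.2×4.2×(T − 0)
1079.82(35.7 − T) = 4450.2 + 51.24 T
38549.6 − 4450.2 = 1131.06 T
T = 34099.4 / 1131.06 = 30.148 °C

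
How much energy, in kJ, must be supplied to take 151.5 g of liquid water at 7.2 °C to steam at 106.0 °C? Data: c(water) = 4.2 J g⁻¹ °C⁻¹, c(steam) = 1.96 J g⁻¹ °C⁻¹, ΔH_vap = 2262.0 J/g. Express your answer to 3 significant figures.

q = 404 kJ

q1 (heat water 7.2→100.0 °C): 151.5 × 4.2 × 92.8 = 59049 J
q2 (vaporize at 100 °C): 151.5 × 2262.0 = 342693 J
q3 (heat steam 100.0→106.0 °C): 151.5 × 1.96 × 6.0 = 1782 J
Total: 59049 + 342693 + 1782 = 403524 J = 404 kJ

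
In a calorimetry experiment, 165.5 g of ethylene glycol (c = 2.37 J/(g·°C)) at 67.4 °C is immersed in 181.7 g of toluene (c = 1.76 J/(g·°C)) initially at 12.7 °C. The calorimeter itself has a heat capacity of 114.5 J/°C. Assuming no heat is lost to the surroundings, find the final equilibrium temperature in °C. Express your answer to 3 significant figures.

Heat lost by ethylene glycol = heat gained by toluene + calorimeter.
(165.5)(2.37)(67.4 − T) = [(181.7)(1.76) + 114.5](T − 12.7)
392.235 (67.4 − T) = 434.292 (T − 12.7)
26437 − 392.235 T = 434.292 T − 5515.5
31952.5 = 826.527 T
T = 38.66 °C

T_f = 38.7 °C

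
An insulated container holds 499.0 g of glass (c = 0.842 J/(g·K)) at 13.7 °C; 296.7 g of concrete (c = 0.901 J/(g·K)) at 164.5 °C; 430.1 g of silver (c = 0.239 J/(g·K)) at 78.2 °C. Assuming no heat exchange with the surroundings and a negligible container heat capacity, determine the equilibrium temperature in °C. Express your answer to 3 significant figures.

T_f = 73.1 °C

Σ mᵢcᵢ(T − Tᵢ) = 0  ⇒  T = Σ mᵢcᵢTᵢ / Σ mᵢcᵢ
Σ mᵢcᵢ = 499.0×0.842 + 296.7×0.901 + 430.1×0.239 = 790.2786
Σ mᵢcᵢTᵢ = 420.158×13.7 + 267.3267×164.5 + 102.7939×78.2 = 57770
T = 57770 / 790.2786 = 73.10 °C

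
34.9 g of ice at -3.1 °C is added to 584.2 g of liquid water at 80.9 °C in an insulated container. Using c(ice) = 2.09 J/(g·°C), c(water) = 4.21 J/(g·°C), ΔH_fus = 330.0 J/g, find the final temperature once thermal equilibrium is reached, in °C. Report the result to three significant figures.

T_f = 71.8 °C

Heat to bring ice to 0 °C and melt it: q₁ = 34.9×2.09×3.1 + 34.9×330.0 = 11743 J
Heat the water can supply cooling to 0 °C: 584.2×4.21×80.9 = 198972 J > q₁, so all ice melts.
Energy balance: 584.2×4.21×(80.9 − T) = 11743 + 34.9×4.21×(T − 0)
2459.482(80.9 − T) = 11743 + 146.929 T
198972 − 11743 = 2606.411 T
T = 187229 / 2606.411 = 71.83 °C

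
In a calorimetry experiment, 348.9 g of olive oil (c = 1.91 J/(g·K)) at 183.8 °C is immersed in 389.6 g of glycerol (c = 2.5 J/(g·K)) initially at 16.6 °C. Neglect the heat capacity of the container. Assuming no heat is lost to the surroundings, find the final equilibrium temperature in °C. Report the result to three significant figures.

T_f = 84.5 °C

Heat lost by olive oil = heat gained by glycerol.
(348.9)(1.91)(183.8 − T) = (389.6)(2.5)(T − 16.6)
666.399 (183.8 − T) = 974 (T − 16.6)
122480 − 666.399 T = 974 T − 16168
138648 = 1640.399 T
T = 84.52 °C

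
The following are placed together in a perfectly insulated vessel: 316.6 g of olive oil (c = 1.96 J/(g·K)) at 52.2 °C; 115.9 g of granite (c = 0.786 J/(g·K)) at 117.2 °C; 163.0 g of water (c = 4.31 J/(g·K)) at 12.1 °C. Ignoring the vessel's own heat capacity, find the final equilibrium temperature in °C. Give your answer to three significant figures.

T_f = 36.5 °C

Σ mᵢcᵢ(T − Tᵢ) = 0  ⇒  T = Σ mᵢcᵢTᵢ / Σ mᵢcᵢ
Σ mᵢcᵢ = 316.6×1.96 + 115.9×0.786 + 163.0×4.31 = 1414.1634
Σ mᵢcᵢTᵢ = 620.536×52.2 + 91.0974×117.2 + 702.53×12.1 = 51569
T = 51569 / 1414.1634 = 36.47 °C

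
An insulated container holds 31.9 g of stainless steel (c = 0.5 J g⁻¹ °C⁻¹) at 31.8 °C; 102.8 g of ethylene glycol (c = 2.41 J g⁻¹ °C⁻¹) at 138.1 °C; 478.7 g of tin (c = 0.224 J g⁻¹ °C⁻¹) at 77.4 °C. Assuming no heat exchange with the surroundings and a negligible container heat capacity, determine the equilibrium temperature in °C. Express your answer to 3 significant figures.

Σ mᵢcᵢ(T − Tᵢ) = 0  ⇒  T = Σ mᵢcᵢTᵢ / Σ mᵢcᵢ
Σ mᵢcᵢ = 31.9×0.5 + 102.8×2.41 + 478.7×0.224 = 370.9268
Σ mᵢcᵢTᵢ = 15.95×31.8 + 247.748×138.1 + 107.2288×77.4 = 43021
T = 43021 / 370.9268 = 116.0 °C

T_f = 116 °C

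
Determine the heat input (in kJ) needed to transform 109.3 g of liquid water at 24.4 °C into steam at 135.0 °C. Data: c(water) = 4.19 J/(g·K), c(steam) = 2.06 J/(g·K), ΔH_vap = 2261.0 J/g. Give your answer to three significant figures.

q1 (heat water 24.4→100.0 °C): 109.3 × 4.19 × 75.6 = 34622 J
q2 (vaporize at 100 °C): 109.3 × 2261.0 = 247127 J
q3 (heat steam 100.0→135.0 °C): 109.3 × 2.06 × 35.0 = 7881 J
Total: 34622 + 247127 + 7881 = 289630 J = 290 kJ

q = 290 kJ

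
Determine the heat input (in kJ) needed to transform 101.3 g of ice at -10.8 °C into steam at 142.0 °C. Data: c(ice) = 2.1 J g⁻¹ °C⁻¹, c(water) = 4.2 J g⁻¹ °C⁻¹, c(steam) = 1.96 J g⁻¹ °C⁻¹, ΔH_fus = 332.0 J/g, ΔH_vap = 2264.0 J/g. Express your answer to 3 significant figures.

q1 (heat ice -10.8→0.0 °C): 101.3 × 2.1 × 10.8 = 2297 J
q2 (melt at 0 °C): 101.3 × 332.0 = 33632 J
q3 (heat water 0.0→100.0 °C): 101.3 × 4.2 × 100.0 = 42546 J
q4 (vaporize at 100 °C): 101.3 × 2264.0 = 229343 J
q5 (heat steam 100.0→142.0 °C): 101.3 × 1.96 × 42.0 = 8339 J
Total: 2297 + 33632 + 42546 + 229343 + 8339 = 316157 J = 316 kJ

q = 316 kJ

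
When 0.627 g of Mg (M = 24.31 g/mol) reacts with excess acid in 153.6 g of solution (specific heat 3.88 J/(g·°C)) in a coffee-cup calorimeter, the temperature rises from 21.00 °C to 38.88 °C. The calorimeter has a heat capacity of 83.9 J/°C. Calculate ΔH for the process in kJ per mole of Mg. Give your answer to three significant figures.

ΔH = -471 kJ/mol

|ΔT| = |38.88 − 21.00| = 17.88 °C
|q_surr| = (153.6 × 3.88 + 83.9) × 17.88 = 679.868 × 17.88 = 12156 J
n(Mg) = 0.627 / 24.31 = 0.025792 mol
Temperature rose, so q_rxn = −|q_surr| = -12.156 kJ
ΔH = q_rxn / n = -471.3 kJ/mol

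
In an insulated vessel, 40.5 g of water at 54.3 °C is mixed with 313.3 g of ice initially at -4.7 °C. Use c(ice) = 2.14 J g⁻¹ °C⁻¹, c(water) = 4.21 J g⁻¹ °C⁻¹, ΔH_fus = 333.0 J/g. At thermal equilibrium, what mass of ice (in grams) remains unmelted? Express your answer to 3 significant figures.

Heat to warm all ice to 0 °C: 313.3×2.14×4.7 = 3151.2 J
Heat released by water cooling to 0 °C: 40.5×4.21×54.3 = 9258.4 J
9258.4 J < 3151.2 + 313.3×333.0 = 107480.1 J, so not all ice melts; final T = 0 °C.
Heat left for melting: 9258.4 − 3151.2 = 6107.2 J
Mass melted = 6107.2 / 333.0 = 18.34 g
Ice remaining = 313.3 − 18.34 = 294.96 g

m_ice remaining = 295 g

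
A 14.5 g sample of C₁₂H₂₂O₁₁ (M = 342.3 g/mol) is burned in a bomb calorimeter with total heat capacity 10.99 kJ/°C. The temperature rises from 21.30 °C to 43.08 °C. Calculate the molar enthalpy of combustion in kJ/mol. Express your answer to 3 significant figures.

ΔH = -5650 kJ/mol

ΔT = 43.08 − 21.30 = 21.78 °C
q_cal = C_cal × ΔT = 10.99 × 21.78 = 239.3622 kJ
n = 14.5 / 342.3 = 0.04236 mol
q_rxn = −q_cal = -239.3622 kJ
ΔH = -239.3622 / 0.04236 = -5651 kJ/mol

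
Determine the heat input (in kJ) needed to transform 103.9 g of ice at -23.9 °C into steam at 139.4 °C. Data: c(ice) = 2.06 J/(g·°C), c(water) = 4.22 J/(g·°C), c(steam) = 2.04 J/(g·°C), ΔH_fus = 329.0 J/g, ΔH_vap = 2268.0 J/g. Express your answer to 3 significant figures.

q1 (heat ice -23.9→0.0 °C): 103.9 × 2.06 × 23.9 = 5115 J
q2 (melt at 0 °C): 103.9 × 329.0 = 34183 J
q3 (heat water 0.0→100.0 °C): 103.9 × 4.22 × 100.0 = 43846 J
q4 (vaporize at 100 °C): 103.9 × 2268.0 = 235645 J
q5 (heat steam 100.0→139.4 °C): 103.9 × 2.04 × 39.4 = 8351 J
Total: 5115 + 34183 + 43846 + 235645 + 8351 = 327140 J = 327 kJ

q = 327 kJ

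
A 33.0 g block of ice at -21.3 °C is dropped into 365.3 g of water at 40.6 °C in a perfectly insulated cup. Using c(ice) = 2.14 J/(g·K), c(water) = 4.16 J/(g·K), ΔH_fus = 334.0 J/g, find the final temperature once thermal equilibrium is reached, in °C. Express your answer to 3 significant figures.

Heat to bring ice to 0 °C and melt it: q₁ = 33.0×2.14×21.3 + 33.0×334.0 = 12526 J
Heat the water can supply cooling to 0 °C: 365.3×4.16×40.6 = 61697.7 J > q₁, so all ice melts.
Energy balance: 365.3×4.16×(40.6 − T) = 12526 + 33.0×4.16×(T − 0)
1519.648(40.6 − T) = 12526 + 137.28 T
61697.7 − 12526 = 1656.928 T
T = 49171.7 / 1656.928 = 29.68 °C

T_f = 29.7 °C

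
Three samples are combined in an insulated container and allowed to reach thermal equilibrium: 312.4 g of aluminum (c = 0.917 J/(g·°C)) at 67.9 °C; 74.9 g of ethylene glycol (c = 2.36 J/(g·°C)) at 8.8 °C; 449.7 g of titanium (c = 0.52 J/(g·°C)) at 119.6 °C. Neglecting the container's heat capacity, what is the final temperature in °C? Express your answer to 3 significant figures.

T_f = 70.3 °C

Σ mᵢcᵢ(T − Tᵢ) = 0  ⇒  T = Σ mᵢcᵢTᵢ / Σ mᵢcᵢ
Σ mᵢcᵢ = 312.4×0.917 + 74.9×2.36 + 449.7×0.52 = 697.0788
Σ mᵢcᵢTᵢ = 286.4708×67.9 + 176.764×8.8 + 233.844×119.6 = 48975
T = 48975 / 697.0788 = 70.26 °C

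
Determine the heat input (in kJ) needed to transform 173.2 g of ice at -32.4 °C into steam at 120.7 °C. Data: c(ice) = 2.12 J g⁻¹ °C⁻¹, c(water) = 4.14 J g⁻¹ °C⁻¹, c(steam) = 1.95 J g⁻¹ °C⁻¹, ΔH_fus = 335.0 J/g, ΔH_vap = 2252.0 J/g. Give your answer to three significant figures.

q = 539 kJ

q1 (heat ice -32.4→0.0 °C): 173.2 × 2.12 × 32.4 = 11897 J
q2 (melt at 0 °C): 173.2 × 335.0 = 58022 J
q3 (heat water 0.0→100.0 °C): 173.2 × 4.14 × 100.0 = 71705 J
q4 (vaporize at 100 °C): 173.2 × 2252.0 = 390046 J
q5 (heat steam 100.0→120.7 °C): 173.2 × 1.95 × 20.7 = 6991 J
Total: 11897 + 58022 + 71705 + 390046 + 6991 = 538661 J = 539 kJ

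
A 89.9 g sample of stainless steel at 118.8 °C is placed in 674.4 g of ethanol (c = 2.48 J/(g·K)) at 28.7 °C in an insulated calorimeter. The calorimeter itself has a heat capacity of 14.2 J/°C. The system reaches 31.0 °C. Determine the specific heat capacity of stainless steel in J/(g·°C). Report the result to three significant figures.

c = 0.491 J/(g·°C)

q_gained = (674.4 × 2.48 + 14.2) × (31.0 − 28.7) = 3879 J
q_lost = 89.9 × c × (118.8 − 31.0) = 7893.22 c
Set equal: c = 3879 / 7893.22 = 0.491 J/(g·°C)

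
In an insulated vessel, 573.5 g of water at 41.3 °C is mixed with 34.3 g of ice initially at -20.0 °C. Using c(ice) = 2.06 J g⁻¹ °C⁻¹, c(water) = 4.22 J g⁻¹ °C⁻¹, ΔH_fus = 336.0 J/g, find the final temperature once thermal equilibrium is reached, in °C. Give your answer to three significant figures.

T_f = 33.9 °C

Heat to bring ice to 0 °C and melt it: q₁ = 34.3×2.06×20.0 + 34.3×336.0 = 12938 J
Heat the water can supply cooling to 0 °C: 573.5×4.22×41.3 = 99953.0 J > q₁, so all ice melts.
Energy balance: 573.5×4.22×(41.3 − T) = 12938 + 34.3×4.22×(T − 0)
2420.17(41.3 − T) = 12938 + 144.746 T
99953.0 − 12938 = 2564.916 T
T = 87015.0 / 2564.916 = 33.93 °C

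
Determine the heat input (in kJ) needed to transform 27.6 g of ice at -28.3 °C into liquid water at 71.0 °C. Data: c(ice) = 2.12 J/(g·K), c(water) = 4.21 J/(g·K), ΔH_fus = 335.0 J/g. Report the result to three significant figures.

q1 (heat ice -28.3→0.0 °C): 27.6 × 2.12 × 28.3 = 1656 J
q2 (melt at 0 °C): 27.6 × 335.0 = 9246 J
q3 (heat water 0.0→71.0 °C): 27.6 × 4.21 × 71.0 = 8250 J
Total: 1656 + 9246 + 8250 = 19152 J = 19.2 kJ

q = 19.2 kJ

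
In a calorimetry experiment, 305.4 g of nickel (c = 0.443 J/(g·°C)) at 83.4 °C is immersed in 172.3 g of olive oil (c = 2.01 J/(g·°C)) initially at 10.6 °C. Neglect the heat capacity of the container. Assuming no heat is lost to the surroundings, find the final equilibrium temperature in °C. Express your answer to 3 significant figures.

Heat lost by nickel = heat gained by olive oil.
(305.4)(0.443)(83.4 − T) = (172.3)(2.01)(T − 10.6)
135.2922 (83.4 − T) = 346.323 (T − 10.6)
11283.4 − 135.2922 T = 346.323 T − 3671.02
14954.42 = 481.6152 T
T = 31.05 °C

T_f = 31.1 °C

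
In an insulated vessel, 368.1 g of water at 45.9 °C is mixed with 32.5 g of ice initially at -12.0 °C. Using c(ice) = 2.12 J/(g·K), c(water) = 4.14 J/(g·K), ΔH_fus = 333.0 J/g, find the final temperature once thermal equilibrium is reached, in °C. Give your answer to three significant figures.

T_f = 35.2 °C

Heat to bring ice to 0 °C and melt it: q₁ = 32.5×2.12×12.0 + 32.5×333.0 = 11649 J
Heat the water can supply cooling to 0 °C: 368.1×4.14×45.9 = 69948.6 J > q₁, so all ice melts.
Energy balance: 368.1×4.14×(45.9 − T) = 11649 + 32.5×4.14×(T − 0)
1523.934(45.9 − T) = 11649 + 134.55 T
69948.6 − 11649 = 1658.484 T
T = 58299.6 / 1658.484 = 35.15 °C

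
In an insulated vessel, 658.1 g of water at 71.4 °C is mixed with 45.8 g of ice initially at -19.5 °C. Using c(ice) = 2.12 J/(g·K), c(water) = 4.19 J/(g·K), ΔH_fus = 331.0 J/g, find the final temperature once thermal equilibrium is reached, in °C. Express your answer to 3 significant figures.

Heat to bring ice to 0 °C and melt it: q₁ = 45.8×2.12×19.5 + 45.8×331.0 = 17053 J
Heat the water can supply cooling to 0 °C: 658.1×4.19×71.4 = 196881 J > q₁, so all ice melts.
Energy balance: 658.1×4.19×(71.4 − T) = 17053 + 45.8×4.19×(T − 0)
2757.439(71.4 − T) = 17053 + 191.902 T
196881 − 17053 = 2949.341 T
T = 179828 / 2949.341 = 60.97 °C

T_f = 61.0 °C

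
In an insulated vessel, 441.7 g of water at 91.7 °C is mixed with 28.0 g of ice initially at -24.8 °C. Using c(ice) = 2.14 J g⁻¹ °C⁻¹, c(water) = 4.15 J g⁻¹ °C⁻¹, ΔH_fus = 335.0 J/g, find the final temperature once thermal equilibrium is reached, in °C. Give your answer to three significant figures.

T_f = 80.7 °C

Heat to bring ice to 0 °C and melt it: q₁ = 28.0×2.14×24.8 + 28.0×335.0 = 10866 J
Heat the water can supply cooling to 0 °C: 441.7×4.15×91.7 = 168091 J > q₁, so all ice melts.
Energy balance: 441.7×4.15×(91.7 − T) = 10866 + 28.0×4.15×(T − 0)
1833.055(91.7 − T) = 10866 + 116.2 T
168091 − 10866 = 1949.255 T
T = 157225 / 1949.255 = 80.66 °C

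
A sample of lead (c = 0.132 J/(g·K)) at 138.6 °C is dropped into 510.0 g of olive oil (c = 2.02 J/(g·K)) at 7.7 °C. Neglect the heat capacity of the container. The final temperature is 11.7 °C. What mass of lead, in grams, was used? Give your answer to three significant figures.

m = 246 g

q_gained = (510.0 × 2.02) × (11.7 − 7.7) = 4121 J
q_lost = m × 0.132 × (138.6 − 11.7) = 16.7508 m
m = 4121 / 16.7508 = 246 g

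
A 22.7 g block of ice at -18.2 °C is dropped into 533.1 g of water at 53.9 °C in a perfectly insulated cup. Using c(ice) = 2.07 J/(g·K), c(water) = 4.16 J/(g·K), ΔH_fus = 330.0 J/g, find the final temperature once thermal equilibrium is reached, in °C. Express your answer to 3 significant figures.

Heat to bring ice to 0 °C and melt it: q₁ = 22.7×2.07×18.2 + 22.7×330.0 = 8346.2 J
Heat the water can supply cooling to 0 °C: 533.1×4.16×53.9 = 119534 J > q₁, so all ice melts.
Energy balance: 533.1×4.16×(53.9 − T) = 8346.2 + 22.7×4.16×(T − 0)
2217.696(53.9 − T) = 8346.2 + 94.432 T
119534 − 8346.2 = 2312.128 T
T = 111187.8 / 2312.128 = 48.09 °C

T_f = 48.1 °C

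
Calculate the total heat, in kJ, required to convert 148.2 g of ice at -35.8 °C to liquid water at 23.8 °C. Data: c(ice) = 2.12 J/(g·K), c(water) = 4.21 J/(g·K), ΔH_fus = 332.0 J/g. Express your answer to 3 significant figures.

q1 (heat ice -35.8→0.0 °C): 148.2 × 2.12 × 35.8 = 11248 J
q2 (melt at 0 °C): 148.2 × 332.0 = 49202 J
q3 (heat water 0.0→23.8 °C): 148.2 × 4.21 × 23.8 = 14849 J
Total: 11248 + 49202 + 14849 = 75299 J = 75.3 kJ

q = 75.3 kJ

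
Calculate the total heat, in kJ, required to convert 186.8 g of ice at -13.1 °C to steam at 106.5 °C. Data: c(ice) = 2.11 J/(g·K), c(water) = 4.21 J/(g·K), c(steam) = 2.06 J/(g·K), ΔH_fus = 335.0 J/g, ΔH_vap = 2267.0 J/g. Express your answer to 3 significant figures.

q = 572 kJ

q1 (heat ice -13.1→0.0 °C): 186.8 × 2.11 × 13.1 = 5163 J
q2 (melt at 0 °C): 186.8 × 335.0 = 62578 J
q3 (heat water 0.0→100.0 °C): 186.8 × 4.21 × 100.0 = 78643 J
q4 (vaporize at 100 °C): 186.8 × 2267.0 = 423476 J
q5 (heat steam 100.0→106.5 °C): 186.8 × 2.06 × 6.5 = 2501 J
Total: 5163 + 62578 + 78643 + 423476 + 2501 = 572361 J = 572 kJ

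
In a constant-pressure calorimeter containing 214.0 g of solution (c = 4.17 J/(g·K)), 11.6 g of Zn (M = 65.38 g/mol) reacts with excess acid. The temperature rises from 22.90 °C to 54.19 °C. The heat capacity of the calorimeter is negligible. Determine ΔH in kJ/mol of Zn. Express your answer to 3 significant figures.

|ΔT| = |54.19 − 22.90| = 31.29 °C
|q_surr| = (214.0 × 4.17) × 31.29 = 892.38 × 31.29 = 27920 J
n(Zn) = 11.6 / 65.38 = 0.1774 mol
Temperature rose, so q_rxn = −|q_surr| = -27.92 kJ
ΔH = q_rxn / n = -157.4 kJ/mol

ΔH = -157 kJ/mol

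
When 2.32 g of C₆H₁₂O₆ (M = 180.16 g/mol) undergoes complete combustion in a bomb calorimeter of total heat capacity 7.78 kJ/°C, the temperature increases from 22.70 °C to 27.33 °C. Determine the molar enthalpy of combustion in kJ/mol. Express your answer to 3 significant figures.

ΔT = 27.33 − 22.70 = 4.63 °C
q_cal = C_cal × ΔT = 7.78 × 4.63 = 36.0214 kJ
n = 2.32 / 180.16 = 0.01288 mol
q_rxn = −q_cal = -36.0214 kJ
ΔH = -36.0214 / 0.01288 = -2797 kJ/mol

ΔH = -2800 kJ/mol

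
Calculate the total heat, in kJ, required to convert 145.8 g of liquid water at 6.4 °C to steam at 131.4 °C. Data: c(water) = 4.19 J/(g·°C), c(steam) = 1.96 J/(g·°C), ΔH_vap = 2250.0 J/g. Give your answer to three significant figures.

q = 394 kJ

q1 (heat water 6.4→100.0 °C): 145.8 × 4.19 × 93.6 = 57180 J
q2 (vaporize at 100 °C): 145.8 × 2250.0 = 328050 J
q3 (heat steam 100.0→131.4 °C): 145.8 × 1.96 × 31.4 = 8973 J
Total: 57180 + 328050 + 8973 = 394203 J = 394 kJ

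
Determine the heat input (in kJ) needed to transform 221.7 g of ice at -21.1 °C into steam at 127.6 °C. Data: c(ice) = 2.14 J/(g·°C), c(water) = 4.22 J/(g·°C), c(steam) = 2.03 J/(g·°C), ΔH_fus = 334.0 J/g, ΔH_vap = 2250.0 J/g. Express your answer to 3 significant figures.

q1 (heat ice -21.1→0.0 °C): 221.7 × 2.14 × 21.1 = 10011 J
q2 (melt at 0 °C): 221.7 × 334.0 = 74048 J
q3 (heat water 0.0→100.0 °C): 221.7 × 4.22 × 100.0 = 93557 J
q4 (vaporize at 100 °C): 221.7 × 2250.0 = 498825 J
q5 (heat steam 100.0→127.6 °C): 221.7 × 2.03 × 27.6 = 12421 J
Total: 10011 + 74048 + 93557 + 498825 + 12421 = 688862 J = 689 kJ

q = 689 kJ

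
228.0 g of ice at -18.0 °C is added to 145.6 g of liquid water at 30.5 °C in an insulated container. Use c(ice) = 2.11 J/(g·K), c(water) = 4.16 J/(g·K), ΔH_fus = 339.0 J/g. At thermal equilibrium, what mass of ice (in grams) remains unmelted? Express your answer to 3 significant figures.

Heat to warm all ice to 0 °C: 228.0×2.11×18.0 = 8659.4 J
Heat released by water cooling to 0 °C: 145.6×4.16×30.5 = 18474 J
18474 J < 8659.4 + 228.0×339.0 = 85951.4 J, so not all ice melts; final T = 0 °C.
Heat left for melting: 18474 − 8659.4 = 9814.6 J
Mass melted = 9814.6 / 339.0 = 28.95 g
Ice remaining = 228.0 − 28.95 = 199.05 g

m_ice remaining = 199 g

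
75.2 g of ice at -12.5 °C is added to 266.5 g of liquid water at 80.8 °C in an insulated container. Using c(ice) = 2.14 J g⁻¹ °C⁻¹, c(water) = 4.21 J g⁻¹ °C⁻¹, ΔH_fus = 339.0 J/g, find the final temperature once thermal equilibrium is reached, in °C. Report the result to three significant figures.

T_f = 43.9 °C

Heat to bring ice to 0 °C and melt it: q₁ = 75.2×2.14×12.5 + 75.2×339.0 = 27504 J
Heat the water can supply cooling to 0 °C: 266.5×4.21×80.8 = 90654.8 J > q₁, so all ice melts.
Energy balance: 266.5×4.21×(80.8 − T) = 27504 + 75.2×4.21×(T − 0)
1121.965(80.8 − T) = 27504 + 316.592 T
90654.8 − 27504 = 1438.557 T
T = 63150.8 / 1438.557 = 43.90 °C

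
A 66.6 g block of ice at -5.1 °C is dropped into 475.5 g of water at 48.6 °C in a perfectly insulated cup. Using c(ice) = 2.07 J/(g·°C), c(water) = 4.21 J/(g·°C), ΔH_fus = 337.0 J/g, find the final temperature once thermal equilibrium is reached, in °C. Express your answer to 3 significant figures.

T_f = 32.5 °C

Heat to bring ice to 0 °C and melt it: q₁ = 66.6×2.07×5.1 + 66.6×337.0 = 23147 J
Heat the water can supply cooling to 0 °C: 475.5×4.21×48.6 = 97290.2 J > q₁, so all ice melts.
Energy balance: 475.5×4.21×(48.6 − T) = 23147 + 66.6×4.21×(T − 0)
2001.855(48.6 − T) = 23147 + 280.386 T
97290.2 − 23147 = 2282.241 T
T = 74143.2 / 2282.241 = 32.49 °C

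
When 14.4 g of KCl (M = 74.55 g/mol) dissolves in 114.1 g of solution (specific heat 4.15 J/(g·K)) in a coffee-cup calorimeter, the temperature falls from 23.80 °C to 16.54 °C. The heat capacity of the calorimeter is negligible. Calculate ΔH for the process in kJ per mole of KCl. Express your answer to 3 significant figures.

ΔH = 17.8 kJ/mol

|ΔT| = |16.54 − 23.80| = 7.26 °C
|q_surr| = (114.1 × 4.15) × 7.26 = 473.515 × 7.26 = 3438 J
n(KCl) = 14.4 / 74.55 = 0.1932 mol
Temperature fell, so q_rxn = +|q_surr| = 3.438 kJ
ΔH = q_rxn / n = 17.80 kJ/mol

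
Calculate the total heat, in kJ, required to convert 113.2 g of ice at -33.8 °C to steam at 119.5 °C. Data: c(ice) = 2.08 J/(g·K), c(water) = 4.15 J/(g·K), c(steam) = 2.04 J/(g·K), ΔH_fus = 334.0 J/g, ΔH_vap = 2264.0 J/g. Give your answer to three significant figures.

q1 (heat ice -33.8→0.0 °C): 113.2 × 2.08 × 33.8 = 7958 J
q2 (melt at 0 °C): 113.2 × 334.0 = 37809 J
q3 (heat water 0.0→100.0 °C): 113.2 × 4.15 × 100.0 = 46978 J
q4 (vaporize at 100 °C): 113.2 × 2264.0 = 256285 J
q5 (heat steam 100.0→119.5 °C): 113.2 × 2.04 × 19.5 = 4503 J
Total: 7958 + 37809 + 46978 + 256285 + 4503 = 353533 J = 354 kJ

q = 354 kJ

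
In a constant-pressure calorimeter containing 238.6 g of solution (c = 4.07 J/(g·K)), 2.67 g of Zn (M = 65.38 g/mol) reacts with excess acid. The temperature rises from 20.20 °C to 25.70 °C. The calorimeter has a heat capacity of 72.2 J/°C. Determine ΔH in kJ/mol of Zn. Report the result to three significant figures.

ΔH = -141 kJ/mol

|ΔT| = |25.70 − 20.20| = 5.50 °C
|q_surr| = (238.6 × 4.07 + 72.2) × 5.50 = 1043.302 × 5.50 = 5738.2 J
n(Zn) = 2.67 / 65.38 = 0.040838 mol
Temperature rose, so q_rxn = −|q_surr| = -5.7382 kJ
ΔH = q_rxn / n = -140.5 kJ/mol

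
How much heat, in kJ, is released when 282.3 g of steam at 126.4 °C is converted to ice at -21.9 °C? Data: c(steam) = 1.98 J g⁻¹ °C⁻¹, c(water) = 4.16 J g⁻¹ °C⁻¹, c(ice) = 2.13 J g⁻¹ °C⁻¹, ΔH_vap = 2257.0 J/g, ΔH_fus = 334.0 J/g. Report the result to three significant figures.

q1 (cool steam 126.4→100 °C): 282.3 × 1.98 × 26.4 = 14756 J
q2 (condense at 100 °C): 282.3 × 2257.0 = 637151 J
q3 (cool water 100→0 °C): 282.3 × 4.16 × 100.0 = 117437 J
q4 (freeze at 0 °C): 282.3 × 334.0 = 94288 J
q5 (cool ice 0→-21.9 °C): 282.3 × 2.13 × 21.9 = 13168 J
Total: 14756 + 637151 + 117437 + 94288 + 13168 = 876800 J = 877 kJ

q = 877 kJ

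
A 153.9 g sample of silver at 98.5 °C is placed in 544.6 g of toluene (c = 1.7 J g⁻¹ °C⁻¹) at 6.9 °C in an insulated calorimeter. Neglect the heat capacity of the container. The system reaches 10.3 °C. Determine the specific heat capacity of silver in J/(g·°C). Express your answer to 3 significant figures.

q_gained = (544.6 × 1.7) × (10.3 − 6.9) = 3148 J
q_lost = 153.9 × c × (98.5 − 10.3) = 13573.98 c
Set equal: c = 3148 / 13573.98 = 0.232 J/(g·°C)

c = 0.232 J/(g·°C)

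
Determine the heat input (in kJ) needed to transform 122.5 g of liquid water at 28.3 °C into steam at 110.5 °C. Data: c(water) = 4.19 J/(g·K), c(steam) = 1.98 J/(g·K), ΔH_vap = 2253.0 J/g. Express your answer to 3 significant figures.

q1 (heat water 28.3→100.0 °C): 122.5 × 4.19 × 71.7 = 36802 J
q2 (vaporize at 100 °C): 122.5 × 2253.0 = 275993 J
q3 (heat steam 100.0→110.5 °C): 122.5 × 1.98 × 10.5 = 2547 J
Total: 36802 + 275993 + 2547 = 315342 J = 315 kJ

q = 315 kJ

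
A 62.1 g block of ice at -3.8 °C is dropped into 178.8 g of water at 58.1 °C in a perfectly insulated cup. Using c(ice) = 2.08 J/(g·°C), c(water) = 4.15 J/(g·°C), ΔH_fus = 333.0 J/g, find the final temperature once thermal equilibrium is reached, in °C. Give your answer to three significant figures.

Heat to bring ice to 0 °C and melt it: q₁ = 62.1×2.08×3.8 + 62.1×333.0 = 21170 J
Heat the water can supply cooling to 0 °C: 178.8×4.15×58.1 = 43111.4 J > q₁, so all ice melts.
Energy balance: 178.8×4.15×(58.1 − T) = 21170 + 62.1×4.15×(T − 0)
742.02(58.1 − T) = 21170 + 257.715 T
43111.4 − 21170 = 999.735 T
T = 21941.4 / 999.735 = 21.947 °C

T_f = 21.9 °C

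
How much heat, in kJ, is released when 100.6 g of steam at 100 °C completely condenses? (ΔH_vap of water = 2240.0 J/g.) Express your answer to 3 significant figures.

q = m × ΔH_vap = 100.6 × 2240.0 = 225300 J = 225 kJ

q = 225 kJ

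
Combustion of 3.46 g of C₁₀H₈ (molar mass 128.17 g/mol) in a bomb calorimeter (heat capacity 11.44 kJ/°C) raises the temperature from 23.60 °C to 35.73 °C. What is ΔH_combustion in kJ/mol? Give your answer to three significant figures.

ΔT = 35.73 − 23.60 = 12.13 °C
q_cal = C_cal × ΔT = 11.44 × 12.13 = 138.7672 kJ
n = 3.46 / 128.17 = 0.02700 mol
q_rxn = −q_cal = -138.7672 kJ
ΔH = -138.7672 / 0.02700 = -5140 kJ/mol

ΔH = -5140 kJ/mol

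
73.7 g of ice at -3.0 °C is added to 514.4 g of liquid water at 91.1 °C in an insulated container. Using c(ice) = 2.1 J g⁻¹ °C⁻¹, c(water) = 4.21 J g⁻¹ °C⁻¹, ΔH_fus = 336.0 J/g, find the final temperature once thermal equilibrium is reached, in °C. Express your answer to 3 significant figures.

T_f = 69.5 °C

Heat to bring ice to 0 °C and melt it: q₁ = 73.7×2.1×3.0 + 73.7×336.0 = 25228 J
Heat the water can supply cooling to 0 °C: 514.4×4.21×91.1 = 197288 J > q₁, so all ice melts.
Energy balance: 514.4×4.21×(91.1 − T) = 25228 + 73.7×4.21×(T − 0)
2165.624(91.1 − T) = 25228 + 310.277 T
197288 − 25228 = 2475.901 T
T = 172060 / 2475.901 = 69.49 °C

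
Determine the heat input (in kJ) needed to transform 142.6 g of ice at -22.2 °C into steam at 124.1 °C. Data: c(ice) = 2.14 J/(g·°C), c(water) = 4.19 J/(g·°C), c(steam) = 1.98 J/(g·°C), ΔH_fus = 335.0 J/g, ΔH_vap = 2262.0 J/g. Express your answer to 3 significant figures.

q1 (heat ice -22.2→0.0 °C): 142.6 × 2.14 × 22.2 = 6775 J
q2 (melt at 0 °C): 142.6 × 335.0 = 47771 J
q3 (heat water 0.0→100.0 °C): 142.6 × 4.19 × 100.0 = 59749 J
q4 (vaporize at 100 °C): 142.6 × 2262.0 = 322561 J
q5 (heat steam 100.0→124.1 °C): 142.6 × 1.98 × 24.1 = 6805 J
Total: 6775 + 47771 + 59749 + 322561 + 6805 = 443661 J = 444 kJ

q = 444 kJ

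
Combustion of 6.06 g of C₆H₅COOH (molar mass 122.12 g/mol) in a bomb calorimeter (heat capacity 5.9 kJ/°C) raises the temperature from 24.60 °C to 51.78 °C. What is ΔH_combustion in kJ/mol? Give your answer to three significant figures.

ΔH = -3230 kJ/mol

ΔT = 51.78 − 24.60 = 27.18 °C
q_cal = C_cal × ΔT = 5.9 × 27.18 = 160.362 kJ
n = 6.06 / 122.12 = 0.04962 mol
q_rxn = −q_cal = -160.362 kJ
ΔH = -160.362 / 0.04962 = -3232 kJ/mol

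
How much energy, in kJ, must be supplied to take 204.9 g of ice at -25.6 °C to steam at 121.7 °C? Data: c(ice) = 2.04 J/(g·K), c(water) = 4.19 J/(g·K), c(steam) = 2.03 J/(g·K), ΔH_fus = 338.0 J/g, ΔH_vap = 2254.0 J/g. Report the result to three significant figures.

q = 637 kJ

q1 (heat ice -25.6→0.0 °C): 204.9 × 2.04 × 25.6 = 10701 J
q2 (melt at 0 °C): 204.9 × 338.0 = 69256 J
q3 (heat water 0.0→100.0 °C): 204.9 × 4.19 × 100.0 = 85853 J
q4 (vaporize at 100 °C): 204.9 × 2254.0 = 461845 J
q5 (heat steam 100.0→121.7 °C): 204.9 × 2.03 × 21.7 = 9026 J
Total: 10701 + 69256 + 85853 + 461845 + 9026 = 636681 J = 637 kJ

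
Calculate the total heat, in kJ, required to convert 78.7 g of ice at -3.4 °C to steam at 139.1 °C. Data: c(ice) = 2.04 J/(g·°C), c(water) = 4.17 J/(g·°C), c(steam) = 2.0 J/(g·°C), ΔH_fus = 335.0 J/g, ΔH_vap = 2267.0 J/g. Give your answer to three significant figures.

q1 (heat ice -3.4→0.0 °C): 78.7 × 2.04 × 3.4 = 546 J
q2 (melt at 0 °C): 78.7 × 335.0 = 26365 J
q3 (heat water 0.0→100.0 °C): 78.7 × 4.17 × 100.0 = 32818 J
q4 (vaporize at 100 °C): 78.7 × 2267.0 = 178413 J
q5 (heat steam 100.0→139.1 °C): 78.7 × 2.0 × 39.1 = 6154 J
Total: 546 + 26365 + 32818 + 178413 + 6154 = 244296 J = 244 kJ

q = 244 kJ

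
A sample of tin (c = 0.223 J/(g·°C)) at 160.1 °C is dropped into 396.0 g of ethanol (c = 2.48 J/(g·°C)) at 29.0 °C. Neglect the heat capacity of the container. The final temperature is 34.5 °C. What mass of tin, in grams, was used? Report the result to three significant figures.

m = 193 g

q_gained = (396.0 × 2.48) × (34.5 − 29.0) = 5401 J
q_lost = m × 0.223 × (160.1 − 34.5) = 28.0088 m
m = 5401 / 28.0088 = 193 g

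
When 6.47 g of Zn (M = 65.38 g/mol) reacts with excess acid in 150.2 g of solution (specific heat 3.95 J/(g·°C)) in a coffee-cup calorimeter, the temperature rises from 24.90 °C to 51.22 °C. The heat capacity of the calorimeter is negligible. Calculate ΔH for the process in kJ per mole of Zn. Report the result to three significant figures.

|ΔT| = |51.22 − 24.90| = 26.32 °C
|q_surr| = (150.2 × 3.95) × 26.32 = 593.29 × 26.32 = 15620 J
n(Zn) = 6.47 / 65.38 = 0.09896 mol
Temperature rose, so q_rxn = −|q_surr| = -15.62 kJ
ΔH = q_rxn / n = -157.8 kJ/mol

ΔH = -158 kJ/mol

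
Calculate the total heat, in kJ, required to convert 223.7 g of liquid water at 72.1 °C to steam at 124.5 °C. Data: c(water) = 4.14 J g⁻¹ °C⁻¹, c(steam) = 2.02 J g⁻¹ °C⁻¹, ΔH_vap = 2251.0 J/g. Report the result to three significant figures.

q = 540 kJ

q1 (heat water 72.1→100.0 °C): 223.7 × 4.14 × 27.9 = 25839 J
q2 (vaporize at 100 °C): 223.7 × 2251.0 = 503549 J
q3 (heat steam 100.0→124.5 °C): 223.7 × 2.02 × 24.5 = 11071 J
Total: 25839 + 503549 + 11071 = 540459 J = 540 kJ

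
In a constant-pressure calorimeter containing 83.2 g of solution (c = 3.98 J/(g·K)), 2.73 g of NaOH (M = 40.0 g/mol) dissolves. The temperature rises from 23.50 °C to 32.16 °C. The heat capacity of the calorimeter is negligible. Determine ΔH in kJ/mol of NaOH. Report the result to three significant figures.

ΔH = -42.0 kJ/mol

|ΔT| = |32.16 − 23.50| = 8.66 °C
|q_surr| = (83.2 × 3.98) × 8.66 = 331.136 × 8.66 = 2868 J
n(NaOH) = 2.73 / 40.0 = 0.06825 mol
Temperature rose, so q_rxn = −|q_surr| = -2.868 kJ
ΔH = q_rxn / n = -42.02 kJ/mol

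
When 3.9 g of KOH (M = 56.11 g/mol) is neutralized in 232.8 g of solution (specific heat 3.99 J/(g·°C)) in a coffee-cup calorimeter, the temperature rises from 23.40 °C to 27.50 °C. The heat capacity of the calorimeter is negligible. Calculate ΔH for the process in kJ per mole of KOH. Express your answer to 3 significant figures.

|ΔT| = |27.50 − 23.40| = 4.10 °C
|q_surr| = (232.8 × 3.99) × 4.10 = 928.872 × 4.10 = 3808 J
n(KOH) = 3.9 / 56.11 = 0.06951 mol
Temperature rose, so q_rxn = −|q_surr| = -3.808 kJ
ΔH = q_rxn / n = -54.78 kJ/mol

ΔH = -54.8 kJ/mol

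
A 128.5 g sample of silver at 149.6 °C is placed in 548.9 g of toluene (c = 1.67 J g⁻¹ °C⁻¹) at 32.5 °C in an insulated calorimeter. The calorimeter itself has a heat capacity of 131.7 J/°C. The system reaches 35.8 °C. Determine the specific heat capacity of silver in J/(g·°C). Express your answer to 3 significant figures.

c = 0.237 J/(g·°C)

q_gained = (548.9 × 1.67 + 131.7) × (35.8 − 32.5) = 3460 J
q_lost = 128.5 × c × (149.6 − 35.8) = 14623.3 c
Set equal: c = 3460 / 14623.3 = 0.237 J/(g·°C)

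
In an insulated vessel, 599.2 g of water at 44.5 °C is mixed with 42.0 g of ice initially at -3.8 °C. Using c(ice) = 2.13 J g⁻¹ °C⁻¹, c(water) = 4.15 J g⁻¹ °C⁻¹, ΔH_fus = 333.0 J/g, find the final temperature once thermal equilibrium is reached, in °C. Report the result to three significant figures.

T_f = 36.2 °C

Heat to bring ice to 0 °C and melt it: q₁ = 42.0×2.13×3.8 + 42.0×333.0 = 14326 J
Heat the water can supply cooling to 0 °C: 599.2×4.15×44.5 = 110657 J > q₁, so all ice melts.
Energy balance: 599.2×4.15×(44.5 − T) = 14326 + 42.0×4.15×(T − 0)
2486.68(44.5 − T) = 14326 + 174.3 T
110657 − 14326 = 2660.98 T
T = 96331 / 2660.98 = 36.20 °C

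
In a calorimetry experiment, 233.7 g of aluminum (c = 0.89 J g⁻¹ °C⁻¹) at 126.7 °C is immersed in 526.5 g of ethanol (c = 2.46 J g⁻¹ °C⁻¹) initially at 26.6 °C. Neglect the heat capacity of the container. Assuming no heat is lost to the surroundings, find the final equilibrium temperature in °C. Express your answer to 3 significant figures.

T_f = 40.5 °C

Heat lost by aluminum = heat gained by ethanol.
(233.7)(0.89)(126.7 − T) = (526.5)(2.46)(T − 26.6)
207.993 (126.7 − T) = 1295.19 (T − 26.6)
26353 − 207.993 T = 1295.19 T − 34452
60805 = 1503.183 T
T = 40.45 °C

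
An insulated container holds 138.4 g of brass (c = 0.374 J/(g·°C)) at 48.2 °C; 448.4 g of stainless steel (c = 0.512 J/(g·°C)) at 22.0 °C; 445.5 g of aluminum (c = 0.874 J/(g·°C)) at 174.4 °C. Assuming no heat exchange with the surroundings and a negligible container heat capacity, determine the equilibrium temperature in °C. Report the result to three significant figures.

Σ mᵢcᵢ(T − Tᵢ) = 0  ⇒  T = Σ mᵢcᵢTᵢ / Σ mᵢcᵢ
Σ mᵢcᵢ = 138.4×0.374 + 448.4×0.512 + 445.5×0.874 = 670.7094
Σ mᵢcᵢTᵢ = 51.7616×48.2 + 229.5808×22.0 + 389.367×174.4 = 75451
T = 75451 / 670.7094 = 112.49 °C

T_f = 112 °C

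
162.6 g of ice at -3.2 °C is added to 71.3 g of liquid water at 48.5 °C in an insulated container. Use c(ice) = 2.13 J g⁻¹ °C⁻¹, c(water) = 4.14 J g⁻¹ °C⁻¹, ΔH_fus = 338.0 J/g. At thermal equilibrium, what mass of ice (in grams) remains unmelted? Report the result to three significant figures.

Heat to warm all ice to 0 °C: 162.6×2.13×3.2 = 1108.3 J
Heat released by water cooling to 0 °C: 71.3×4.14×48.5 = 14316 J
14316 J < 1108.3 + 162.6×338.0 = 56067.1 J, so not all ice melts; final T = 0 °C.
Heat left for melting: 14316 − 1108.3 = 13207.7 J
Mass melted = 13207.7 / 338.0 = 39.08 g
Ice remaining = 162.6 − 39.08 = 123.52 g

m_ice remaining = 124 g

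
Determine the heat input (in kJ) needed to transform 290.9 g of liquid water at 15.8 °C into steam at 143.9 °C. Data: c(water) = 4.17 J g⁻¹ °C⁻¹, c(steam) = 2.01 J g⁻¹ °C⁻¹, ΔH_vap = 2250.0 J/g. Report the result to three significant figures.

q1 (heat water 15.8→100.0 °C): 290.9 × 4.17 × 84.2 = 102139 J
q2 (vaporize at 100 °C): 290.9 × 2250.0 = 654525 J
q3 (heat steam 100.0→143.9 °C): 290.9 × 2.01 × 43.9 = 25669 J
Total: 102139 + 654525 + 25669 = 782333 J = 782 kJ

q = 782 kJ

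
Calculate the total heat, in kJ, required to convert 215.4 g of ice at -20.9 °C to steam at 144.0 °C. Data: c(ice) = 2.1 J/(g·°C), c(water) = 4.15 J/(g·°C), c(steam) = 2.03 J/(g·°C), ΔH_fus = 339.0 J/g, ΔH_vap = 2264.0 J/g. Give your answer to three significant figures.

q1 (heat ice -20.9→0.0 °C): 215.4 × 2.1 × 20.9 = 9454 J
q2 (melt at 0 °C): 215.4 × 339.0 = 73021 J
q3 (heat water 0.0→100.0 °C): 215.4 × 4.15 × 100.0 = 89391 J
q4 (vaporize at 100 °C): 215.4 × 2264.0 = 487666 J
q5 (heat steam 100.0→144.0 °C): 215.4 × 2.03 × 44.0 = 19240 J
Total: 9454 + 73021 + 89391 + 487666 + 19240 = 678772 J = 679 kJ

q = 679 kJ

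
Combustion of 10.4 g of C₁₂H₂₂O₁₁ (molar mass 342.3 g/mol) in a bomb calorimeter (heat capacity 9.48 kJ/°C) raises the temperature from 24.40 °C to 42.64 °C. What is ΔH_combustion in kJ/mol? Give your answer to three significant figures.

ΔH = -5690 kJ/mol

ΔT = 42.64 − 24.40 = 18.24 °C
q_cal = C_cal × ΔT = 9.48 × 18.24 = 172.9152 kJ
n = 10.4 / 342.3 = 0.03038 mol
q_rxn = −q_cal = -172.9152 kJ
ΔH = -172.9152 / 0.03038 = -5692 kJ/mol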